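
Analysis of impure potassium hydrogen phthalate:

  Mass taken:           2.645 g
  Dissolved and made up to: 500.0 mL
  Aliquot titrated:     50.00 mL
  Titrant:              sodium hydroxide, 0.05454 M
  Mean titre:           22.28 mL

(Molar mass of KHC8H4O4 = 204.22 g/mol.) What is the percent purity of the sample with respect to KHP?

KHC8H4O4 + NaOH → KNaC8H4O4 + H2O
n(NaOH) per titration = 0.02228 × 0.05454 = 1.215 × 10^-3 mol
n(KHC8H4O4) in each aliquot = 1.215 × 10^-3 mol (1:1 ratio)
n(KHC8H4O4) in the whole flask = 1.215 × 10^-3 × 500.0/50.00 = 0.01215 mol
mass of KHC8H4O4 = 0.01215 × 204.22 = 2.482 g
% KHC8H4O4 = 2.482 / 2.645 × 100 = 93.82 %

93.82 %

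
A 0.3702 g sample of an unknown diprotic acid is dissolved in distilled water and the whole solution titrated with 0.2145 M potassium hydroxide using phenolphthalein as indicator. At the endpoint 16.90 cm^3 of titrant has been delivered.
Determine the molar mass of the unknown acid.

204.2 g/mol

n(KOH) = 0.01690 L × 0.2145 mol/L = 3.625 × 10^-3 mol
From the 1:2 ratio, n(H2A) = 1/2 × 3.625 × 10^-3 = 1.813 × 10^-3 mol
M = m / n = 0.3702 g / 1.813 × 10^-3 mol = 204.2 g/mol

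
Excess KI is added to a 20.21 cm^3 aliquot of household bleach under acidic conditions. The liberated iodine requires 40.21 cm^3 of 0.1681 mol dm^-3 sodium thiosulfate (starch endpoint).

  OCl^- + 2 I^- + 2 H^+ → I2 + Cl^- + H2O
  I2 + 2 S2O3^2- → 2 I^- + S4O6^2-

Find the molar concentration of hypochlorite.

n(S2O3^2-) = 0.04021 × 0.1681 = 6.759 × 10^-3 mol
n(I2) = n(S2O3^2-)/2 = 3.380 × 10^-3 mol
n(OCl^-) in the aliquot = 3.380 × 10^-3 mol (1:1 ratio)
[OCl^-] = 3.380 × 10^-3 / 0.02021 = 0.1672 mol/L

0.1672 mol/L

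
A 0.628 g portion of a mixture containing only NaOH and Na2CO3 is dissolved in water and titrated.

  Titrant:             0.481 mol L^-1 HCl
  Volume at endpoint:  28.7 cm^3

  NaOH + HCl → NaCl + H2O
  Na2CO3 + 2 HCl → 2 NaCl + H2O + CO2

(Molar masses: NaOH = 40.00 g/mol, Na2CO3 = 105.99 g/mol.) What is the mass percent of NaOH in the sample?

50.8 %

n(HCl) = 0.0287 × 0.481 = 0.0138 mol
Let x = n(NaOH), y = n(Na2CO3).
Titrant: 1x + 2y = 0.0138;  mass: 40.00x + 105.99y = 0.628
Solving, x = 7.97 × 10^-3 mol, y = 2.92 × 10^-3 mol
mass of NaOH = 7.97 × 10^-3 × 40.00 = 0.319 g
% NaOH = 0.319 / 0.628 × 100 = 50.8 %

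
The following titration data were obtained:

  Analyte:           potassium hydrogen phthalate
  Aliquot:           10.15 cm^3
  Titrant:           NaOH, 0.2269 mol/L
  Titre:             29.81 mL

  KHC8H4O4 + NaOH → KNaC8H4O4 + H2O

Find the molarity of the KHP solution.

0.6664 mol/L

n(NaOH) = 0.02981 L × 0.2269 mol/L = 6.764 × 10^-3 mol
n(KHC8H4O4) = 6.764 × 10^-3 mol (1:1 mole ratio)
[KHC8H4O4] = 6.764 × 10^-3 mol / 0.01015 L = 0.6664 mol/L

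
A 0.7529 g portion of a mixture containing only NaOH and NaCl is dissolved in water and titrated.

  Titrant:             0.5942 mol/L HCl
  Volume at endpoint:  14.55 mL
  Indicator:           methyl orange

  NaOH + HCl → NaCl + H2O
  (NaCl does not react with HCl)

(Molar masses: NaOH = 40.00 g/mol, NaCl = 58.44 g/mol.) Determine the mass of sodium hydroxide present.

0.3458 g

n(HCl) = 0.01455 × 0.5942 = 8.646 × 10^-3 mol
Let x = n(NaOH), y = n(NaCl).
Titrant: 1x = 8.646 × 10^-3;  mass: 40.00x + 58.44y = 0.7529
Solving, x = 8.646 × 10^-3 mol, y = 6.966 × 10^-3 mol
mass of NaOH = 8.646 × 10^-3 × 40.00 = 0.3458 g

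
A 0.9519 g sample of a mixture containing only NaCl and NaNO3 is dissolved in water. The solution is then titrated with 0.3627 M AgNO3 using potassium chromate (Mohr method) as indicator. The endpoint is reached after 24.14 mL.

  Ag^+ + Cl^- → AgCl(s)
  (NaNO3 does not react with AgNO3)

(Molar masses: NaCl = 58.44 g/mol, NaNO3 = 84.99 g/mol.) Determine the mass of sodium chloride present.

n(AgNO3) = 0.02414 × 0.3627 = 8.756 × 10^-3 mol
Let x = n(NaCl), y = n(NaNO3).
Titrant: 1x = 8.756 × 10^-3;  mass: 58.44x + 84.99y = 0.9519
Solving, x = 8.756 × 10^-3 mol, y = 5.180 × 10^-3 mol
mass of NaCl = 8.756 × 10^-3 × 58.44 = 0.5117 g

0.5117 g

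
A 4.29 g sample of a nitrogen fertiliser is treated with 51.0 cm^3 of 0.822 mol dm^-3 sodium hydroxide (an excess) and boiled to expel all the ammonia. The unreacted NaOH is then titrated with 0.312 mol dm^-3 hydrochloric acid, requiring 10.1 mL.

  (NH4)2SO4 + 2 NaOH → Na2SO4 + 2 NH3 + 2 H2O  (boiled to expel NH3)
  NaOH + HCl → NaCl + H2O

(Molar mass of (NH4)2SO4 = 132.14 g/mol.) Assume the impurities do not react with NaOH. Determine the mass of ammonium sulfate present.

n(NaOH) added = 0.0510 × 0.822 = 0.0419 mol
n(HCl) used in back-titration = 0.0101 × 0.312 = 3.15 × 10^-3 mol
n(NaOH) left over = 3.15 × 10^-3 mol (1:1 ratio)
n(NaOH) consumed by analyte = 0.0419 − 3.15 × 10^-3 = 0.0388 mol
From the 1:2 ratio, n((NH4)2SO4) = 1/2 × 0.0388 = 0.0194 mol
mass of (NH4)2SO4 = 0.0194 × 132.14 = 2.56 g

2.56 g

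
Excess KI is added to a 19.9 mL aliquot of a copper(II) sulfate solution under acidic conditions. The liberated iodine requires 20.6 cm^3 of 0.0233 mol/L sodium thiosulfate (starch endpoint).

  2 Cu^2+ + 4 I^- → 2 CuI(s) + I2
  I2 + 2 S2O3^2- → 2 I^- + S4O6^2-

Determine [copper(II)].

n(S2O3^2-) = 0.0206 × 0.0233 = 4.80 × 10^-4 mol
n(I2) = n(S2O3^2-)/2 = 2.40 × 10^-4 mol
From the 2:1 ratio, n(Cu2+) in the aliquot = 2/1 × 2.40 × 10^-4 = 4.80 × 10^-4 mol
[Cu2+] = 4.80 × 10^-4 / 0.0199 = 0.0241 mol/L

0.0241 mol/L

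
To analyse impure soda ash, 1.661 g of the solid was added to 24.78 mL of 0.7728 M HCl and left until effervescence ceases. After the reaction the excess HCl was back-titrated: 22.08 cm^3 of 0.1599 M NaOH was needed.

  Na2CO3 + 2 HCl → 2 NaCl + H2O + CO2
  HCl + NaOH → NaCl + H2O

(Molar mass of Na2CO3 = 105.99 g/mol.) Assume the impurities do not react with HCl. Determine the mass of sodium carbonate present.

n(HCl) added = 0.02478 × 0.7728 = 0.01915 mol
n(NaOH) used in back-titration = 0.02208 × 0.1599 = 3.531 × 10^-3 mol
n(HCl) left over = 3.531 × 10^-3 mol (1:1 ratio)
n(HCl) consumed by analyte = 0.01915 − 3.531 × 10^-3 = 0.01562 mol
From the 1:2 ratio, n(Na2CO3) = 1/2 × 0.01562 = 7.810 × 10^-3 mol
mass of Na2CO3 = 7.810 × 10^-3 × 105.99 = 0.8277 g

0.8277 g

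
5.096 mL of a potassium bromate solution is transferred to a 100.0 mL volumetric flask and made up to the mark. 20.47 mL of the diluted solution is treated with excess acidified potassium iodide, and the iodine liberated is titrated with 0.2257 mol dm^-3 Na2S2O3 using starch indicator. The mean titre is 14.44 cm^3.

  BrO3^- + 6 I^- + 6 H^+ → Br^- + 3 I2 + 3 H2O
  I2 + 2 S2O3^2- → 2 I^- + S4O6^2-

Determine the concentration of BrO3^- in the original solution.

0.5207 mol/L

n(S2O3^2-) = 0.01444 × 0.2257 = 3.259 × 10^-3 mol
n(I2) = n(S2O3^2-)/2 = 1.630 × 10^-3 mol
From the 1:3 ratio, n(BrO3^-) in the aliquot = 1/3 × 1.630 × 10^-3 = 5.432 × 10^-4 mol
[BrO3^-]_dilute = 5.432 × 10^-4 / 0.02047 = 0.02654 mol/L
[BrO3^-]_original = 0.02654 × 100.0/5.096 = 0.5207 mol/L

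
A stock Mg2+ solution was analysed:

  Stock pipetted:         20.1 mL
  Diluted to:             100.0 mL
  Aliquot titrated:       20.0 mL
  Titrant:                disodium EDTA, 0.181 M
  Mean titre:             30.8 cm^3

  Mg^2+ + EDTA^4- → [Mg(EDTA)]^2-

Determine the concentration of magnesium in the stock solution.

n(EDTA) = 0.0308 × 0.181 = 5.57 × 10^-3 mol
n(Mg2+) in the aliquot = 5.57 × 10^-3 mol (1:1 ratio)
[Mg2+]_dilute = 5.57 × 10^-3 / 0.0200 = 0.279 mol/L
Dilution factor = 100.0 / 20.1 = 4.975
[Mg2+]_stock = 0.279 × 4.975 = 1.39 mol/L

1.39 M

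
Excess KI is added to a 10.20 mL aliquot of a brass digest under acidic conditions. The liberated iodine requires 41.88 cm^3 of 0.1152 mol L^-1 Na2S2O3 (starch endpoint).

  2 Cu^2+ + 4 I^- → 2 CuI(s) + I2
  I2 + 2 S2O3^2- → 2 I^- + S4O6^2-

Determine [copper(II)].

n(S2O3^2-) = 0.04188 × 0.1152 = 4.825 × 10^-3 mol
n(I2) = n(S2O3^2-)/2 = 2.412 × 10^-3 mol
From the 2:1 ratio, n(Cu2+) in the aliquot = 2/1 × 2.412 × 10^-3 = 4.825 × 10^-3 mol
[Cu2+] = 4.825 × 10^-3 / 0.01020 = 0.4730 mol/L

0.4730 mol/L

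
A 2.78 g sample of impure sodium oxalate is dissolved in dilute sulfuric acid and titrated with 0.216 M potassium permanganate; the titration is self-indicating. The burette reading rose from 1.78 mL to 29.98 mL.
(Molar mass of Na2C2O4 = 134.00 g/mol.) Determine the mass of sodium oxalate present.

2.04 g

2 MnO4^- + 5 C2O4^2- + 16 H^+ → 2 Mn^2+ + 10 CO2 + 8 H2O
n(KMnO4) = 0.0282 L × 0.216 mol/L = 6.09 × 10^-3 mol
From the 5:2 ratio, n(Na2C2O4) = 5/2 × 6.09 × 10^-3 = 0.0152 mol
mass of Na2C2O4 = 0.0152 × 134.00 g/mol = 2.04 g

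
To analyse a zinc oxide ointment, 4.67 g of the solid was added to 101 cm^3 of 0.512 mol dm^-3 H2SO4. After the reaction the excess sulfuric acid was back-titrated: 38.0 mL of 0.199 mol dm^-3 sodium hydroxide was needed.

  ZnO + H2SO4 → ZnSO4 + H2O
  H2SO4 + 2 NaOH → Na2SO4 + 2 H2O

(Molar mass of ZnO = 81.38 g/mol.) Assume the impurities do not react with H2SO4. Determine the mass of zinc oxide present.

3.90 g

n(H2SO4) added = 0.101 × 0.512 = 0.0517 mol
n(NaOH) used in back-titration = 0.0380 × 0.199 = 7.56 × 10^-3 mol
From the 1:2 ratio, n(H2SO4) left over = 1/2 × 7.56 × 10^-3 = 3.78 × 10^-3 mol
n(H2SO4) consumed by analyte = 0.0517 − 3.78 × 10^-3 = 0.0479 mol
n(ZnO) = 0.0479 mol (1:1 ratio)
mass of ZnO = 0.0479 × 81.38 = 3.90 g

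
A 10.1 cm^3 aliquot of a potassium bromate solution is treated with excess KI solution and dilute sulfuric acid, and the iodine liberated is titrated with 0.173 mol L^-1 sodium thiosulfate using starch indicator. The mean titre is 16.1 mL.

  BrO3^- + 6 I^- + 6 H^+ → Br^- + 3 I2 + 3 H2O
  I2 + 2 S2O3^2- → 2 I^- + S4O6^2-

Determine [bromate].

0.0460 mol/L

n(S2O3^2-) = 0.0161 × 0.173 = 2.79 × 10^-3 mol
n(I2) = n(S2O3^2-)/2 = 1.39 × 10^-3 mol
From the 1:3 ratio, n(BrO3^-) in the aliquot = 1/3 × 1.39 × 10^-3 = 4.64 × 10^-4 mol
[BrO3^-] = 4.64 × 10^-4 / 0.0101 = 0.0460 mol/L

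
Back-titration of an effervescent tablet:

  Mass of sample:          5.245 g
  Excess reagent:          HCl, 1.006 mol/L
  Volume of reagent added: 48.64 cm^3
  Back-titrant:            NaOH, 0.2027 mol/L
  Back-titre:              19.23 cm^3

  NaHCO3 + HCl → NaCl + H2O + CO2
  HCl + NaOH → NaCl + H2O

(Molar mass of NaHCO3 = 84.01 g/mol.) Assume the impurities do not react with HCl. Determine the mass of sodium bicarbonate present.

3.783 g

n(HCl) added = 0.04864 × 1.006 = 0.04893 mol
n(NaOH) used in back-titration = 0.01923 × 0.2027 = 3.898 × 10^-3 mol
n(HCl) left over = 3.898 × 10^-3 mol (1:1 ratio)
n(HCl) consumed by analyte = 0.04893 − 3.898 × 10^-3 = 0.04503 mol
n(NaHCO3) = 0.04503 mol (1:1 ratio)
mass of NaHCO3 = 0.04503 × 84.01 = 3.783 g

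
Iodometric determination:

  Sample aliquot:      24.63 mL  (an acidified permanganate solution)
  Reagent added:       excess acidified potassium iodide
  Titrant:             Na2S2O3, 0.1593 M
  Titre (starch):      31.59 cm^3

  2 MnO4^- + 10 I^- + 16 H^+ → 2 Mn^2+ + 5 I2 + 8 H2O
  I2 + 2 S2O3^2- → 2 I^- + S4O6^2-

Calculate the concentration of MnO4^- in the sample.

n(S2O3^2-) = 0.03159 × 0.1593 = 5.032 × 10^-3 mol
n(I2) = n(S2O3^2-)/2 = 2.516 × 10^-3 mol
From the 2:5 ratio, n(MnO4^-) in the aliquot = 2/5 × 2.516 × 10^-3 = 1.006 × 10^-3 mol
[MnO4^-] = 1.006 × 10^-3 / 0.02463 = 0.04086 mol/L

0.04086 M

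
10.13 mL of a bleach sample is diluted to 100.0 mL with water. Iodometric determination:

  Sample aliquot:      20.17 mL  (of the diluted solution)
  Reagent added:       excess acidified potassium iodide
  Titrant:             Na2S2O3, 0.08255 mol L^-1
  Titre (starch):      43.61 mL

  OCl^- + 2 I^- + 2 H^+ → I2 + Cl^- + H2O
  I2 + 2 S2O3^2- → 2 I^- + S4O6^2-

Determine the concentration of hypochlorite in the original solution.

0.8810 mol/L

n(S2O3^2-) = 0.04361 × 0.08255 = 3.600 × 10^-3 mol
n(I2) = n(S2O3^2-)/2 = 1.800 × 10^-3 mol
n(OCl^-) in the aliquot = 1.800 × 10^-3 mol (1:1 ratio)
[OCl^-]_dilute = 1.800 × 10^-3 / 0.02017 = 0.08924 mol/L
[OCl^-]_original = 0.08924 × 100.0/10.13 = 0.8810 mol/L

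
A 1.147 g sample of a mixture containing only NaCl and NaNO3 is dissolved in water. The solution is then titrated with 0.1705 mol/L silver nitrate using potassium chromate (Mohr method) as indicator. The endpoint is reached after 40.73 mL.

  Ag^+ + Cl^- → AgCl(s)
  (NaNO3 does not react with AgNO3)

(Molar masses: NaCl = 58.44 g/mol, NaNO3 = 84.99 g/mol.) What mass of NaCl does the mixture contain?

0.4058 g

n(AgNO3) = 0.04073 × 0.1705 = 6.944 × 10^-3 mol
Let x = n(NaCl), y = n(NaNO3).
Titrant: 1x = 6.944 × 10^-3;  mass: 58.44x + 84.99y = 1.147
Solving, x = 6.944 × 10^-3 mol, y = 8.721 × 10^-3 mol
mass of NaCl = 6.944 × 10^-3 × 58.44 = 0.4058 g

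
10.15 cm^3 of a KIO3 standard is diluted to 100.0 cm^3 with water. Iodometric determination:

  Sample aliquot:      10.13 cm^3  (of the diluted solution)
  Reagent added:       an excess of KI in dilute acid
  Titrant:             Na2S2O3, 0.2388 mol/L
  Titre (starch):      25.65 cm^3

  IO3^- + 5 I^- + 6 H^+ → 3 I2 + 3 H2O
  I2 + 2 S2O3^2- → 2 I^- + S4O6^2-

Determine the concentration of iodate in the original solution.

n(S2O3^2-) = 0.02565 × 0.2388 = 6.125 × 10^-3 mol
n(I2) = n(S2O3^2-)/2 = 3.063 × 10^-3 mol
From the 1:3 ratio, n(IO3^-) in the aliquot = 1/3 × 3.063 × 10^-3 = 1.021 × 10^-3 mol
[IO3^-]_dilute = 1.021 × 10^-3 / 0.01013 = 0.1008 mol/L
[IO3^-]_original = 0.1008 × 100.0/10.15 = 0.9929 mol/L

0.9929 mol/L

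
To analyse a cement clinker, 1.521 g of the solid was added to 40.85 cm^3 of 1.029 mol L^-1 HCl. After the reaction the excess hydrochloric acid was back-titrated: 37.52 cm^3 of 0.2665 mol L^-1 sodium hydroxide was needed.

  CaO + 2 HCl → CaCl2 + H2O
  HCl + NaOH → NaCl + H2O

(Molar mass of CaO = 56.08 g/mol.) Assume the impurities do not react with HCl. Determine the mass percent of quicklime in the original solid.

n(HCl) added = 0.04085 × 1.029 = 0.04203 mol
n(NaOH) used in back-titration = 0.03752 × 0.2665 = 9.999 × 10^-3 mol
n(HCl) left over = 9.999 × 10^-3 mol (1:1 ratio)
n(HCl) consumed by analyte = 0.04203 − 9.999 × 10^-3 = 0.03204 mol
From the 1:2 ratio, n(CaO) = 1/2 × 0.03204 = 0.01602 mol
mass of CaO = 0.01602 × 56.08 = 0.8983 g
% CaO = 0.8983 / 1.521 × 100 = 59.06 %

59.06 %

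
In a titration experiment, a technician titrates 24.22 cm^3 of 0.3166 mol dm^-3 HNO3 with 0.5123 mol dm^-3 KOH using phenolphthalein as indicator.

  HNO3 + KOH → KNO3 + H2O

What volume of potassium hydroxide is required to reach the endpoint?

14.97 mL

n(HNO3) = 0.02422 L × 0.3166 mol/L = 7.668 × 10^-3 mol
n(KOH) = 7.668 × 10^-3 mol (1:1 stoichiometry)
V(KOH) = 7.668 × 10^-3 mol / 0.5123 mol/L = 0.01497 L = 14.97 mL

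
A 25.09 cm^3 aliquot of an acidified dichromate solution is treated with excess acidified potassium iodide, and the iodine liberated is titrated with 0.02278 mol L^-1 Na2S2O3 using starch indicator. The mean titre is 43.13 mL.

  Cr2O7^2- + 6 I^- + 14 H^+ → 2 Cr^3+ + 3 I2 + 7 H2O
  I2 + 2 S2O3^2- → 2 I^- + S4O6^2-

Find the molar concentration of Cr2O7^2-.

n(S2O3^2-) = 0.04313 × 0.02278 = 9.825 × 10^-4 mol
n(I2) = n(S2O3^2-)/2 = 4.913 × 10^-4 mol
From the 1:3 ratio, n(Cr2O7^2-) in the aliquot = 1/3 × 4.913 × 10^-4 = 1.638 × 10^-4 mol
[Cr2O7^2-] = 1.638 × 10^-4 / 0.02509 = 0.006527 mol/L

0.006527 mol/L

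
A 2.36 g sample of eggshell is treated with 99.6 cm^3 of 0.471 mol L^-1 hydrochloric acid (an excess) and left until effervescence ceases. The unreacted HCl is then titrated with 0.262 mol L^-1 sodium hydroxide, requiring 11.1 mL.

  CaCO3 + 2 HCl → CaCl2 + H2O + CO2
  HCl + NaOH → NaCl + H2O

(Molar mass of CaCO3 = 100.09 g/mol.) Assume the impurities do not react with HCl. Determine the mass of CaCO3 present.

n(HCl) added = 0.0996 × 0.471 = 0.0469 mol
n(NaOH) used in back-titration = 0.0111 × 0.262 = 2.91 × 10^-3 mol
n(HCl) left over = 2.91 × 10^-3 mol (1:1 ratio)
n(HCl) consumed by analyte = 0.0469 − 2.91 × 10^-3 = 0.0440 mol
From the 1:2 ratio, n(CaCO3) = 1/2 × 0.0440 = 0.0220 mol
mass of CaCO3 = 0.0220 × 100.09 = 2.20 g

2.20 g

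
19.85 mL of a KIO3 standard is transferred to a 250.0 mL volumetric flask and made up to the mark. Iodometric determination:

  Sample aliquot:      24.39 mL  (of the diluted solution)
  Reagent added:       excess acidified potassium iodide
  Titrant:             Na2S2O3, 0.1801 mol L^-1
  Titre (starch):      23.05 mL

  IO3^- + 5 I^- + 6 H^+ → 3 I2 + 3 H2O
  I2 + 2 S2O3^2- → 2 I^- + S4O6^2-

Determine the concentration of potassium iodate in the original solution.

n(S2O3^2-) = 0.02305 × 0.1801 = 4.151 × 10^-3 mol
n(I2) = n(S2O3^2-)/2 = 2.076 × 10^-3 mol
From the 1:3 ratio, n(IO3^-) in the aliquot = 1/3 × 2.076 × 10^-3 = 6.919 × 10^-4 mol
[IO3^-]_dilute = 6.919 × 10^-4 / 0.02439 = 0.02837 mol/L
[IO3^-]_original = 0.02837 × 250.0/19.85 = 0.3573 mol/L

0.3573 mol/L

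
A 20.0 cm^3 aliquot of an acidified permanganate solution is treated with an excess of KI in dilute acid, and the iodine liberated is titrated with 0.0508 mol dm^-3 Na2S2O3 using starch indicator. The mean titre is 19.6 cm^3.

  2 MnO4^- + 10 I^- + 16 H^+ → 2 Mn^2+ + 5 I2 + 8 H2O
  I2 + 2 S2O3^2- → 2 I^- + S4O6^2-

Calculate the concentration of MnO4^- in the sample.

0.00996 mol/L

n(S2O3^2-) = 0.0196 × 0.0508 = 9.96 × 10^-4 mol
n(I2) = n(S2O3^2-)/2 = 4.98 × 10^-4 mol
From the 2:5 ratio, n(MnO4^-) in the aliquot = 2/5 × 4.98 × 10^-4 = 1.99 × 10^-4 mol
[MnO4^-] = 1.99 × 10^-4 / 0.0200 = 0.00996 mol/L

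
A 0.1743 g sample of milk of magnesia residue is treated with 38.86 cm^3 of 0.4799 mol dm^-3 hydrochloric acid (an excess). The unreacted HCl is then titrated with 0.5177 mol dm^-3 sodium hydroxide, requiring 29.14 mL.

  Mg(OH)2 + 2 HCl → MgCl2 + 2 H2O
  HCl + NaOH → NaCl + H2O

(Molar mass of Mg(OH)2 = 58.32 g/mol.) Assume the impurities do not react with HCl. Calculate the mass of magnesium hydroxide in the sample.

0.1039 g

n(HCl) added = 0.03886 × 0.4799 = 0.01865 mol
n(NaOH) used in back-titration = 0.02914 × 0.5177 = 0.01509 mol
n(HCl) left over = 0.01509 mol (1:1 ratio)
n(HCl) consumed by analyte = 0.01865 − 0.01509 = 3.563 × 10^-3 mol
From the 1:2 ratio, n(Mg(OH)2) = 1/2 × 3.563 × 10^-3 = 1.782 × 10^-3 mol
mass of Mg(OH)2 = 1.782 × 10^-3 × 58.32 = 0.1039 g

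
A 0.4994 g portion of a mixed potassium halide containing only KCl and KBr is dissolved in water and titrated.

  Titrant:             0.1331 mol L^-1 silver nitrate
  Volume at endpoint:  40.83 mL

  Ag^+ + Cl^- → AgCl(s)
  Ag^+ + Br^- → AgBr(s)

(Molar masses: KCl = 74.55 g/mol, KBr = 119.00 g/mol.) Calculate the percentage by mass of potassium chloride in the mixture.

n(AgNO3) = 0.04083 × 0.1331 = 5.434 × 10^-3 mol
Let x = n(KCl), y = n(KBr).
Titrant: 1x + 1y = 5.434 × 10^-3;  mass: 74.55x + 119.00y = 0.4994
Solving, x = 3.314 × 10^-3 mol, y = 2.121 × 10^-3 mol
mass of KCl = 3.314 × 10^-3 × 74.55 = 0.2471 g
% KCl = 0.2471 / 0.4994 × 100 = 49.47 %

49.47 %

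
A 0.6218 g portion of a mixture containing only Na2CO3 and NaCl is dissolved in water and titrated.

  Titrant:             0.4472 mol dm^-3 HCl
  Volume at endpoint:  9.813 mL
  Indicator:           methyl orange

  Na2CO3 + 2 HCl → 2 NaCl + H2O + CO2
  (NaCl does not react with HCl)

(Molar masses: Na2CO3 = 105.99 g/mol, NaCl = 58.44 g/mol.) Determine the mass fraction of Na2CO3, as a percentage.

n(HCl) = 0.009813 × 0.4472 = 4.388 × 10^-3 mol
Let x = n(Na2CO3), y = n(NaCl).
Titrant: 2x = 4.388 × 10^-3;  mass: 105.99x + 58.44y = 0.6218
Solving, x = 2.194 × 10^-3 mol, y = 6.660 × 10^-3 mol
mass of Na2CO3 = 2.194 × 10^-3 × 105.99 = 0.2326 g
% Na2CO3 = 0.2326 / 0.6218 × 100 = 37.40 %

37.40 %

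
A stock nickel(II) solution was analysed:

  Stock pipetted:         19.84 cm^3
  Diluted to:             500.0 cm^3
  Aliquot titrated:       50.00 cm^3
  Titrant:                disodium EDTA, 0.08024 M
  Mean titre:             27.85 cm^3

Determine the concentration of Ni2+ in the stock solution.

1.126 M

Ni^2+ + EDTA^4- → [Ni(EDTA)]^2-
n(EDTA) = 0.02785 × 0.08024 = 2.235 × 10^-3 mol
n(Ni2+) in the aliquot = 2.235 × 10^-3 mol (1:1 ratio)
[Ni2+]_dilute = 2.235 × 10^-3 / 0.05000 = 0.04469 mol/L
Dilution factor = 500.0 / 19.84 = 25.20
[Ni2+]_stock = 0.04469 × 25.20 = 1.126 mol/L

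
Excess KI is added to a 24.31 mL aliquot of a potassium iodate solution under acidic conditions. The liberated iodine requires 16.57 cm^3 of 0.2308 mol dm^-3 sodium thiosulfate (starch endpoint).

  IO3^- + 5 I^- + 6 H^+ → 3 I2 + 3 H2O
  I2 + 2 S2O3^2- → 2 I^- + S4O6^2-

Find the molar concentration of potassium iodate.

0.02622 mol/L

n(S2O3^2-) = 0.01657 × 0.2308 = 3.824 × 10^-3 mol
n(I2) = n(S2O3^2-)/2 = 1.912 × 10^-3 mol
From the 1:3 ratio, n(IO3^-) in the aliquot = 1/3 × 1.912 × 10^-3 = 6.374 × 10^-4 mol
[IO3^-] = 6.374 × 10^-4 / 0.02431 = 0.02622 mol/L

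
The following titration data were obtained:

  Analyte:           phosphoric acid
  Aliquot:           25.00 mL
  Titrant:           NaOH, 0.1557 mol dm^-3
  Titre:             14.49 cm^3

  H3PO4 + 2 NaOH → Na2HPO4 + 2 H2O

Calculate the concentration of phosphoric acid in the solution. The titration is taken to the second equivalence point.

n(NaOH) = 0.01449 L × 0.1557 mol/L = 2.256 × 10^-3 mol
From the 1:2 mole ratio, n(H3PO4) = 1/2 × 2.256 × 10^-3 = 1.128 × 10^-3 mol
[H3PO4] = 1.128 × 10^-3 mol / 0.02500 L = 0.04512 mol/L

0.04512 mol/L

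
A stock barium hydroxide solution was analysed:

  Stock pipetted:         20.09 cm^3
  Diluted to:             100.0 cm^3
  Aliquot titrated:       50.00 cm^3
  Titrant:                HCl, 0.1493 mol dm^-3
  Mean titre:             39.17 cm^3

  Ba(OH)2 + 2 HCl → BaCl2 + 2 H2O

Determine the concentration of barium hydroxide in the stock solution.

n(HCl) = 0.03917 × 0.1493 = 5.848 × 10^-3 mol
From the 1:2 ratio, n(Ba(OH)2) in the aliquot = 1/2 × 5.848 × 10^-3 = 2.924 × 10^-3 mol
[Ba(OH)2]_dilute = 2.924 × 10^-3 / 0.05000 = 0.05848 mol/L
Dilution factor = 100.0 / 20.09 = 4.978
[Ba(OH)2]_stock = 0.05848 × 4.978 = 0.2911 mol/L

0.2911 mol/L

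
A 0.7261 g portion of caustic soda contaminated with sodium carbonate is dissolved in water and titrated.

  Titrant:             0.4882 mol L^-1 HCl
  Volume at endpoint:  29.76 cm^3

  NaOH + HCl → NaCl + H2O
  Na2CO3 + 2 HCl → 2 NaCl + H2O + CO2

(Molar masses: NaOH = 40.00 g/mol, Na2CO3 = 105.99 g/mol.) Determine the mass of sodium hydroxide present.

0.1350 g

n(HCl) = 0.02976 × 0.4882 = 0.01453 mol
Let x = n(NaOH), y = n(Na2CO3).
Titrant: 1x + 2y = 0.01453;  mass: 40.00x + 105.99y = 0.7261
Solving, x = 3.375 × 10^-3 mol, y = 5.577 × 10^-3 mol
mass of NaOH = 3.375 × 10^-3 × 40.00 = 0.1350 g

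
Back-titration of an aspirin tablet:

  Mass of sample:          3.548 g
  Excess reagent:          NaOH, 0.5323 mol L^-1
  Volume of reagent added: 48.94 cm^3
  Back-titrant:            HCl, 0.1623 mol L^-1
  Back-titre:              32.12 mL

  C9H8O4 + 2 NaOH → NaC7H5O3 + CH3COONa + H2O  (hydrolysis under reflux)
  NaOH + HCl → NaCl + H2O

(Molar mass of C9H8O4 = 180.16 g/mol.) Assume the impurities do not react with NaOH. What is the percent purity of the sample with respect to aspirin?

n(NaOH) added = 0.04894 × 0.5323 = 0.02605 mol
n(HCl) used in back-titration = 0.03212 × 0.1623 = 5.213 × 10^-3 mol
n(NaOH) left over = 5.213 × 10^-3 mol (1:1 ratio)
n(NaOH) consumed by analyte = 0.02605 − 5.213 × 10^-3 = 0.02084 mol
From the 1:2 ratio, n(C9H8O4) = 1/2 × 0.02084 = 0.01042 mol
mass of C9H8O4 = 0.01042 × 180.16 = 1.877 g
% C9H8O4 = 1.877 / 3.548 × 100 = 52.90 %

52.90 %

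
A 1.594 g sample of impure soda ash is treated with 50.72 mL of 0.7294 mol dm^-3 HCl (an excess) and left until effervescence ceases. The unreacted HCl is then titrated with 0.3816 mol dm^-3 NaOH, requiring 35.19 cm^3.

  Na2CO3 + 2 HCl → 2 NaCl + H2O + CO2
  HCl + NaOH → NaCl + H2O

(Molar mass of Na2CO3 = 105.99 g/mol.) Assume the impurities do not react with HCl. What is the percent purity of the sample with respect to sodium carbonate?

78.35 %

n(HCl) added = 0.05072 × 0.7294 = 0.03700 mol
n(NaOH) used in back-titration = 0.03519 × 0.3816 = 0.01343 mol
n(HCl) left over = 0.01343 mol (1:1 ratio)
n(HCl) consumed by analyte = 0.03700 − 0.01343 = 0.02357 mol
From the 1:2 ratio, n(Na2CO3) = 1/2 × 0.02357 = 0.01178 mol
mass of Na2CO3 = 0.01178 × 105.99 = 1.249 g
% Na2CO3 = 1.249 / 1.594 × 100 = 78.35 %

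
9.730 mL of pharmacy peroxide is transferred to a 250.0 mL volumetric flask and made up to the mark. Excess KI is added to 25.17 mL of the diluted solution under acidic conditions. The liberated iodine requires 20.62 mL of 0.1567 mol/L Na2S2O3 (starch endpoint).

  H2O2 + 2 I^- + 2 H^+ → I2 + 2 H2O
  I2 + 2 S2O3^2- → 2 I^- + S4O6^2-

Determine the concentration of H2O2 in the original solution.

n(S2O3^2-) = 0.02062 × 0.1567 = 3.231 × 10^-3 mol
n(I2) = n(S2O3^2-)/2 = 1.616 × 10^-3 mol
n(H2O2) in the aliquot = 1.616 × 10^-3 mol (1:1 ratio)
[H2O2]_dilute = 1.616 × 10^-3 / 0.02517 = 0.06419 mol/L
[H2O2]_original = 0.06419 × 250.0/9.730 = 1.649 mol/L

1.649 mol/L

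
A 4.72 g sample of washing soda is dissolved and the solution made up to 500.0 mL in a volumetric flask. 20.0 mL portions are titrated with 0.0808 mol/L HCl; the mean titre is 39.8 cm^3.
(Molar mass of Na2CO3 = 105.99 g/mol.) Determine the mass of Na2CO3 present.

Na2CO3 + 2 HCl → 2 NaCl + H2O + CO2
n(HCl) per titration = 0.0398 × 0.0808 = 3.22 × 10^-3 mol
From the 1:2 ratio, n(Na2CO3) in each aliquot = 1/2 × 3.22 × 10^-3 = 1.61 × 10^-3 mol
n(Na2CO3) in the whole flask = 1.61 × 10^-3 × 500.0/20.0 = 0.0402 mol
mass of Na2CO3 = 0.0402 × 105.99 = 4.26 g

4.26 g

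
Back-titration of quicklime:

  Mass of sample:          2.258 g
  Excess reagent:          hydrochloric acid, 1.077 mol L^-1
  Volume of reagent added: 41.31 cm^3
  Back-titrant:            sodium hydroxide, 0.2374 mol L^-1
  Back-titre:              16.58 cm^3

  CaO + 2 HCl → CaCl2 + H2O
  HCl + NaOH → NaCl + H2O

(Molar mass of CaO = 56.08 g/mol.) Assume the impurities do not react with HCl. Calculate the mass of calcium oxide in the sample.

1.137 g

n(HCl) added = 0.04131 × 1.077 = 0.04449 mol
n(NaOH) used in back-titration = 0.01658 × 0.2374 = 3.936 × 10^-3 mol
n(HCl) left over = 3.936 × 10^-3 mol (1:1 ratio)
n(HCl) consumed by analyte = 0.04449 − 3.936 × 10^-3 = 0.04055 mol
From the 1:2 ratio, n(CaO) = 1/2 × 0.04055 = 0.02028 mol
mass of CaO = 0.02028 × 56.08 = 1.137 g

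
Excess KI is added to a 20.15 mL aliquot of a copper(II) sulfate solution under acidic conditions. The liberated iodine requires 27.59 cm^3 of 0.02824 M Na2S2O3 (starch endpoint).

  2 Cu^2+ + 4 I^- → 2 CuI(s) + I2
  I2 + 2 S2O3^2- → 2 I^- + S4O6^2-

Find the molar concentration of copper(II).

0.03867 M

n(S2O3^2-) = 0.02759 × 0.02824 = 7.791 × 10^-4 mol
n(I2) = n(S2O3^2-)/2 = 3.896 × 10^-4 mol
From the 2:1 ratio, n(Cu2+) in the aliquot = 2/1 × 3.896 × 10^-4 = 7.791 × 10^-4 mol
[Cu2+] = 7.791 × 10^-4 / 0.02015 = 0.03867 mol/L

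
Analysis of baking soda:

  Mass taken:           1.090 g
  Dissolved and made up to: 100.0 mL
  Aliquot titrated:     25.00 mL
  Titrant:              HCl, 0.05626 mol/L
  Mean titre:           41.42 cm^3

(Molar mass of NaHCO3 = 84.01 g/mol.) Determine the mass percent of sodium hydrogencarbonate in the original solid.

71.84 %

NaHCO3 + HCl → NaCl + H2O + CO2
n(HCl) per titration = 0.04142 × 0.05626 = 2.330 × 10^-3 mol
n(NaHCO3) in each aliquot = 2.330 × 10^-3 mol (1:1 ratio)
n(NaHCO3) in the whole flask = 2.330 × 10^-3 × 100.0/25.00 = 9.321 × 10^-3 mol
mass of NaHCO3 = 9.321 × 10^-3 × 84.01 = 0.7831 g
% NaHCO3 = 0.7831 / 1.090 × 100 = 71.84 %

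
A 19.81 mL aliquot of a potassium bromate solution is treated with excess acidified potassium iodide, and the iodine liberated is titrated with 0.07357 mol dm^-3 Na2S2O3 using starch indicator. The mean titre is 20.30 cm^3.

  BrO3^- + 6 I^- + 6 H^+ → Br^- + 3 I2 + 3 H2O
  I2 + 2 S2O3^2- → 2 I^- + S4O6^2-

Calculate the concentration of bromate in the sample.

0.01256 mol/L

n(S2O3^2-) = 0.02030 × 0.07357 = 1.493 × 10^-3 mol
n(I2) = n(S2O3^2-)/2 = 7.467 × 10^-4 mol
From the 1:3 ratio, n(BrO3^-) in the aliquot = 1/3 × 7.467 × 10^-4 = 2.489 × 10^-4 mol
[BrO3^-] = 2.489 × 10^-4 / 0.01981 = 0.01256 mol/L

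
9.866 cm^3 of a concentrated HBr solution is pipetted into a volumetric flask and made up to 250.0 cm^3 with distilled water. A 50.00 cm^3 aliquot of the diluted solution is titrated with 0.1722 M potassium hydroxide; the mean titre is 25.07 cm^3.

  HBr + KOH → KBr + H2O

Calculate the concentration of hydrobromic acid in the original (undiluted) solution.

2.188 M

n(KOH) = 0.02507 × 0.1722 = 4.317 × 10^-3 mol
n(HBr) in the aliquot = 4.317 × 10^-3 mol (1:1 ratio)
[HBr]_dilute = 4.317 × 10^-3 / 0.05000 = 0.08634 mol/L
Dilution factor = 250.0 / 9.866 = 25.34
[HBr]_stock = 0.08634 × 25.34 = 2.188 mol/L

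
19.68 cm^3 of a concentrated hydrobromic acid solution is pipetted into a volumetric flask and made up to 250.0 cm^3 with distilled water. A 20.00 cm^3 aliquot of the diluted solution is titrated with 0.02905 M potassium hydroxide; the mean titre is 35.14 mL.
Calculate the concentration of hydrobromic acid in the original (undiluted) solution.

HBr + KOH → KBr + H2O
n(KOH) = 0.03514 × 0.02905 = 1.021 × 10^-3 mol
n(HBr) in the aliquot = 1.021 × 10^-3 mol (1:1 ratio)
[HBr]_dilute = 1.021 × 10^-3 / 0.02000 = 0.05104 mol/L
Dilution factor = 250.0 / 19.68 = 12.70
[HBr]_stock = 0.05104 × 12.70 = 0.6484 mol/L

0.6484 M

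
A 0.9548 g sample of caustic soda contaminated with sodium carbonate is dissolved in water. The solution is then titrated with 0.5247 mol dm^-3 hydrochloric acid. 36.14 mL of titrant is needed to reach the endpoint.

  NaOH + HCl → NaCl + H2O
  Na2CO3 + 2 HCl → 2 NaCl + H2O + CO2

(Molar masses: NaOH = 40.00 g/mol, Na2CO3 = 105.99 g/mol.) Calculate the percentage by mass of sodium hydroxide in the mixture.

n(HCl) = 0.03614 × 0.5247 = 0.01896 mol
Let x = n(NaOH), y = n(Na2CO3).
Titrant: 1x + 2y = 0.01896;  mass: 40.00x + 105.99y = 0.9548
Solving, x = 3.857 × 10^-3 mol, y = 7.553 × 10^-3 mol
mass of NaOH = 3.857 × 10^-3 × 40.00 = 0.1543 g
% NaOH = 0.1543 / 0.9548 × 100 = 16.16 %

16.16 %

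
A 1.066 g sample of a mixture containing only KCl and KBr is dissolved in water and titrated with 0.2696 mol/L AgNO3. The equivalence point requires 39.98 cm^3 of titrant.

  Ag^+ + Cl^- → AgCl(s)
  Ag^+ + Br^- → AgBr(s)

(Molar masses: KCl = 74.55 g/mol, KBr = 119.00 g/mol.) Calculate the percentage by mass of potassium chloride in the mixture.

34.09 %

n(AgNO3) = 0.03998 × 0.2696 = 0.01078 mol
Let x = n(KCl), y = n(KBr).
Titrant: 1x + 1y = 0.01078;  mass: 74.55x + 119.00y = 1.066
Solving, x = 4.874 × 10^-3 mol, y = 5.904 × 10^-3 mol
mass of KCl = 4.874 × 10^-3 × 74.55 = 0.3634 g
% KCl = 0.3634 / 1.066 × 100 = 34.09 %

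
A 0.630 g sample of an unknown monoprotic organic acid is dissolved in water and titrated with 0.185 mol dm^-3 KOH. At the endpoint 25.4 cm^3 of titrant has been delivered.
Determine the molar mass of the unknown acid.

134 g/mol

n(KOH) = 0.0254 L × 0.185 mol/L = 4.70 × 10^-3 mol
n(HA) = 4.70 × 10^-3 mol (1:1 ratio)
M = m / n = 0.630 g / 4.70 × 10^-3 mol = 134 g/mol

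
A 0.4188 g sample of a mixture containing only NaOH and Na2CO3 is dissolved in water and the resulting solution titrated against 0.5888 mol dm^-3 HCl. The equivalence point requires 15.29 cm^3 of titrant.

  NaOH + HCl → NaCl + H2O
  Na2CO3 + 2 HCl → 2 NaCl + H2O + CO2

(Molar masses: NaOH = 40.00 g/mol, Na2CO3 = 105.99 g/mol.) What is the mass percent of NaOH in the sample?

42.85 %

n(HCl) = 0.01529 × 0.5888 = 9.003 × 10^-3 mol
Let x = n(NaOH), y = n(Na2CO3).
Titrant: 1x + 2y = 9.003 × 10^-3;  mass: 40.00x + 105.99y = 0.4188
Solving, x = 4.486 × 10^-3 mol, y = 2.258 × 10^-3 mol
mass of NaOH = 4.486 × 10^-3 × 40.00 = 0.1795 g
% NaOH = 0.1795 / 0.4188 × 100 = 42.85 %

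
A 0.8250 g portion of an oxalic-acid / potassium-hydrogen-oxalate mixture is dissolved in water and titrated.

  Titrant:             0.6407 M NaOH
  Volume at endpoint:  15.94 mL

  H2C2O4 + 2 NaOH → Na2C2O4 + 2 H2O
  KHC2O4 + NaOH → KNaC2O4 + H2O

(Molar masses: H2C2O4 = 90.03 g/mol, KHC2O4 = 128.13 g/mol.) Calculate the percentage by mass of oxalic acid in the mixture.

31.74 %

n(NaOH) = 0.01594 × 0.6407 = 0.01021 mol
Let x = n(H2C2O4), y = n(KHC2O4).
Titrant: 2x + 1y = 0.01021;  mass: 90.03x + 128.13y = 0.8250
Solving, x = 2.909 × 10^-3 mol, y = 4.395 × 10^-3 mol
mass of H2C2O4 = 2.909 × 10^-3 × 90.03 = 0.2619 g
% H2C2O4 = 0.2619 / 0.8250 × 100 = 31.74 %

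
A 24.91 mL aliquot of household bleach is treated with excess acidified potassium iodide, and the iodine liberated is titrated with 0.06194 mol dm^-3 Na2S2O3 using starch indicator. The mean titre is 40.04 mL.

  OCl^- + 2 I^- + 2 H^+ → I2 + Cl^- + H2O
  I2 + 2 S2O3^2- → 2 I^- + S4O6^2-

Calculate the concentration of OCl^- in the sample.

0.04978 mol/L

n(S2O3^2-) = 0.04004 × 0.06194 = 2.480 × 10^-3 mol
n(I2) = n(S2O3^2-)/2 = 1.240 × 10^-3 mol
n(OCl^-) in the aliquot = 1.240 × 10^-3 mol (1:1 ratio)
[OCl^-] = 1.240 × 10^-3 / 0.02491 = 0.04978 mol/L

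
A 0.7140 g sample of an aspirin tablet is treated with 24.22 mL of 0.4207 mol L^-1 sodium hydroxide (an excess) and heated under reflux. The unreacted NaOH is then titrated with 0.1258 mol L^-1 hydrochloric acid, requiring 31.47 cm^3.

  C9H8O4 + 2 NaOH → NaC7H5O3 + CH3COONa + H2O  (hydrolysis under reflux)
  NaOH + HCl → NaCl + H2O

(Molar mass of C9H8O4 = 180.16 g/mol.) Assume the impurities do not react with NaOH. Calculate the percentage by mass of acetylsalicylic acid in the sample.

n(NaOH) added = 0.02422 × 0.4207 = 0.01019 mol
n(HCl) used in back-titration = 0.03147 × 0.1258 = 3.959 × 10^-3 mol
n(NaOH) left over = 3.959 × 10^-3 mol (1:1 ratio)
n(NaOH) consumed by analyte = 0.01019 − 3.959 × 10^-3 = 6.230 × 10^-3 mol
From the 1:2 ratio, n(C9H8O4) = 1/2 × 6.230 × 10^-3 = 3.115 × 10^-3 mol
mass of C9H8O4 = 3.115 × 10^-3 × 180.16 = 0.5612 g
% C9H8O4 = 0.5612 / 0.7140 × 100 = 78.60 %

78.60 %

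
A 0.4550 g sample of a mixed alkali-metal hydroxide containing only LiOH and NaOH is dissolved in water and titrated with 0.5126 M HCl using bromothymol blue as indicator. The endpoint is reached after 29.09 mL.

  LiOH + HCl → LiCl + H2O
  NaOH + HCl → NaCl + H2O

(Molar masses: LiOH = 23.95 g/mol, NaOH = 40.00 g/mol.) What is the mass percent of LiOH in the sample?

46.39 %

n(HCl) = 0.02909 × 0.5126 = 0.01491 mol
Let x = n(LiOH), y = n(NaOH).
Titrant: 1x + 1y = 0.01491;  mass: 23.95x + 40.00y = 0.4550
Solving, x = 8.814 × 10^-3 mol, y = 6.098 × 10^-3 mol
mass of LiOH = 8.814 × 10^-3 × 23.95 = 0.2111 g
% LiOH = 0.2111 / 0.4550 × 100 = 46.39 %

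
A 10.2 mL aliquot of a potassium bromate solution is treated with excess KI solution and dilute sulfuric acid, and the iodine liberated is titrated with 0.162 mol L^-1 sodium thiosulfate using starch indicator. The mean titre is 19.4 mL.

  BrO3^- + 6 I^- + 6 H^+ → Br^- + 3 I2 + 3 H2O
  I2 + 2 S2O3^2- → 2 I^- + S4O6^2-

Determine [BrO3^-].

n(S2O3^2-) = 0.0194 × 0.162 = 3.14 × 10^-3 mol
n(I2) = n(S2O3^2-)/2 = 1.57 × 10^-3 mol
From the 1:3 ratio, n(BrO3^-) in the aliquot = 1/3 × 1.57 × 10^-3 = 5.24 × 10^-4 mol
[BrO3^-] = 5.24 × 10^-4 / 0.0102 = 0.0514 mol/L

0.0514 mol/L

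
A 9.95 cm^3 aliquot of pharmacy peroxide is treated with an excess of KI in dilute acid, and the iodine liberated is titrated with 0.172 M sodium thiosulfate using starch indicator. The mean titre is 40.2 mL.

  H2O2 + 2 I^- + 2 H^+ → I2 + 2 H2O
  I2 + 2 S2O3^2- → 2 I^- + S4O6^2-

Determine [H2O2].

n(S2O3^2-) = 0.0402 × 0.172 = 6.91 × 10^-3 mol
n(I2) = n(S2O3^2-)/2 = 3.46 × 10^-3 mol
n(H2O2) in the aliquot = 3.46 × 10^-3 mol (1:1 ratio)
[H2O2] = 3.46 × 10^-3 / 0.00995 = 0.347 mol/L

0.347 M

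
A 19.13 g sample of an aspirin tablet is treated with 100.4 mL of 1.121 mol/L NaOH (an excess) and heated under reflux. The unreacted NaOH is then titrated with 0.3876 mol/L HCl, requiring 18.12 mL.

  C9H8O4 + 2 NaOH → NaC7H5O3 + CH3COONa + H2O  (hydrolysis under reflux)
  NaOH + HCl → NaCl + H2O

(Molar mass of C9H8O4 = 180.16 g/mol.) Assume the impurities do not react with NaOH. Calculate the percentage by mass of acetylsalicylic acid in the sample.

n(NaOH) added = 0.1004 × 1.121 = 0.1125 mol
n(HCl) used in back-titration = 0.01812 × 0.3876 = 7.023 × 10^-3 mol
n(NaOH) left over = 7.023 × 10^-3 mol (1:1 ratio)
n(NaOH) consumed by analyte = 0.1125 − 7.023 × 10^-3 = 0.1055 mol
From the 1:2 ratio, n(C9H8O4) = 1/2 × 0.1055 = 0.05276 mol
mass of C9H8O4 = 0.05276 × 180.16 = 9.506 g
% C9H8O4 = 9.506 / 19.13 × 100 = 49.69 %

49.69 %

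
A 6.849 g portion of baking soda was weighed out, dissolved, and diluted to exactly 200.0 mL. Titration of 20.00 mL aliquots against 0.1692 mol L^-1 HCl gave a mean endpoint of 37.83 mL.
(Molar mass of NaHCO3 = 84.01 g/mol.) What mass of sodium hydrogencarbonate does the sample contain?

NaHCO3 + HCl → NaCl + H2O + CO2
n(HCl) per titration = 0.03783 × 0.1692 = 6.401 × 10^-3 mol
n(NaHCO3) in each aliquot = 6.401 × 10^-3 mol (1:1 ratio)
n(NaHCO3) in the whole flask = 6.401 × 10^-3 × 200.0/20.00 = 0.06401 mol
mass of NaHCO3 = 0.06401 × 84.01 = 5.377 g

5.377 g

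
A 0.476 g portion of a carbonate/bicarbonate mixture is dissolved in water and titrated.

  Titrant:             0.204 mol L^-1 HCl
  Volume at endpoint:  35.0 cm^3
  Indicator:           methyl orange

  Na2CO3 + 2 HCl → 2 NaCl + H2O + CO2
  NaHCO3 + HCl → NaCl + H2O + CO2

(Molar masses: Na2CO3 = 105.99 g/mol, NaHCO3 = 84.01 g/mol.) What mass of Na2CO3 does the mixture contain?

n(HCl) = 0.0350 × 0.204 = 7.14 × 10^-3 mol
Let x = n(Na2CO3), y = n(NaHCO3).
Titrant: 2x + 1y = 7.14 × 10^-3;  mass: 105.99x + 84.01y = 0.476
Solving, x = 2.00 × 10^-3 mol, y = 3.15 × 10^-3 mol
mass of Na2CO3 = 2.00 × 10^-3 × 105.99 = 0.212 g

0.212 g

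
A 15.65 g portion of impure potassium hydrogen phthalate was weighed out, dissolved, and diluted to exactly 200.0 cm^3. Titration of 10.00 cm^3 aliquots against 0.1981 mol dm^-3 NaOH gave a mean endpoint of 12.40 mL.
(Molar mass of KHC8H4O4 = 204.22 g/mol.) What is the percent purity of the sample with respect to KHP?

KHC8H4O4 + NaOH → KNaC8H4O4 + H2O
n(NaOH) per titration = 0.01240 × 0.1981 = 2.456 × 10^-3 mol
n(KHC8H4O4) in each aliquot = 2.456 × 10^-3 mol (1:1 ratio)
n(KHC8H4O4) in the whole flask = 2.456 × 10^-3 × 200.0/10.00 = 0.04913 mol
mass of KHC8H4O4 = 0.04913 × 204.22 = 10.03 g
% KHC8H4O4 = 10.03 / 15.65 × 100 = 64.11 %

64.11 %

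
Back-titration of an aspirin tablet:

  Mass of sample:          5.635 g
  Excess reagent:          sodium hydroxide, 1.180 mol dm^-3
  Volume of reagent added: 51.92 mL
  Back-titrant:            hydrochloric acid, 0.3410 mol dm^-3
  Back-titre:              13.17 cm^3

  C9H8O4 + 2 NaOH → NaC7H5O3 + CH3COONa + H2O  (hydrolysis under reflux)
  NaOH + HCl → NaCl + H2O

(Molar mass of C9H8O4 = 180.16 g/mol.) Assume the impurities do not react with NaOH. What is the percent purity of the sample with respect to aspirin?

n(NaOH) added = 0.05192 × 1.180 = 0.06127 mol
n(HCl) used in back-titration = 0.01317 × 0.3410 = 4.491 × 10^-3 mol
n(NaOH) left over = 4.491 × 10^-3 mol (1:1 ratio)
n(NaOH) consumed by analyte = 0.06127 − 4.491 × 10^-3 = 0.05677 mol
From the 1:2 ratio, n(C9H8O4) = 1/2 × 0.05677 = 0.02839 mol
mass of C9H8O4 = 0.02839 × 180.16 = 5.114 g
% C9H8O4 = 5.114 / 5.635 × 100 = 90.76 %

90.76 %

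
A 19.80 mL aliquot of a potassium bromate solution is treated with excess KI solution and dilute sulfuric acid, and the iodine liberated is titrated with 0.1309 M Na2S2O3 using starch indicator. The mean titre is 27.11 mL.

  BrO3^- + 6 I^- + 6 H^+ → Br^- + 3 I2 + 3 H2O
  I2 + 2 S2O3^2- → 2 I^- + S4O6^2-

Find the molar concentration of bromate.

n(S2O3^2-) = 0.02711 × 0.1309 = 3.549 × 10^-3 mol
n(I2) = n(S2O3^2-)/2 = 1.774 × 10^-3 mol
From the 1:3 ratio, n(BrO3^-) in the aliquot = 1/3 × 1.774 × 10^-3 = 5.914 × 10^-4 mol
[BrO3^-] = 5.914 × 10^-4 / 0.01980 = 0.02987 mol/L

0.02987 M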